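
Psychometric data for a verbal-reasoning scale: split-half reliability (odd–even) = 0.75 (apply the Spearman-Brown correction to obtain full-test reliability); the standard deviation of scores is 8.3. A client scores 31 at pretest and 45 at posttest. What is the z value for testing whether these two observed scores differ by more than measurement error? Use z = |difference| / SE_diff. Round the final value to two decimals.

3.16

r_full = 2·0.75 / (1 + 0.75) ≈ 0.857
SEM = 8.300·√(1 − 0.857) ≈ 3.137
SE_diff = SEM · √2 ≈ 3.137 · 1.414 ≈ 4.437
z = |31 − 45| / 4.437 = 14 / 4.437 ≈ 3.156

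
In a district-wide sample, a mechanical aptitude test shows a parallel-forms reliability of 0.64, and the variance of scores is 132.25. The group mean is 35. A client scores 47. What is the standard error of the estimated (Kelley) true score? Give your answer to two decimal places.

SD = √132.25 ≈ 11.5000
SE_est = 11.5000·√[r(1 − r)] ≈ 5.5200

5.52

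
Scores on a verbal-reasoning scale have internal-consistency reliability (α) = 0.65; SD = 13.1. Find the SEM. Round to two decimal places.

The standard error of measurement is 13.100*√(1 − 0.650) ≃ 13.100*0.592 ≃ 7.750.

7.75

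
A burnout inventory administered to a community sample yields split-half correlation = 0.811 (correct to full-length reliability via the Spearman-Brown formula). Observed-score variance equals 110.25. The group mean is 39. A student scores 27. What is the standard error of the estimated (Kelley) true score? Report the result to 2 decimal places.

3.21

SD = √110.25 = 10.500
r_full = 2·0.811 / (1 + 0.811) ≈ 0.896
SE_est = SD × √(r(1 − r)) = 10.500 × √0.093 ≈ 10.500 × 0.306 ≈ 3.210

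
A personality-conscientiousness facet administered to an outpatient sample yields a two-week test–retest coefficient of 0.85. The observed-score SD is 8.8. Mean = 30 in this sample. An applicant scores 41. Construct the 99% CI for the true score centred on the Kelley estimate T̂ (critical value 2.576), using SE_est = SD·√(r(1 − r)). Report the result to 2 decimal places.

[31.26, 47.44]

T̂ = 0.8500(41) + 0.1500(30) ≈ 39.3500
SE_est = SD × √(r(1 − r)) = 8.8000 × √0.1275 ≈ 8.8000 × 0.3571 ≈ 3.1422
99% CI: 39.3500 ± 8.0944 ≈ (31.2556, 47.4444)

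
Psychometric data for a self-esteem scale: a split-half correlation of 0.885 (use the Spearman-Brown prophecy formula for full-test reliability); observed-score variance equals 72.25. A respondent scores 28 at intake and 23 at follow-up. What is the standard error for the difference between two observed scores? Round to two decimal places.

SD = √72.25 = 8.5000
Spearman-Brown: r = 2(0.885) / (1 + 0.885) = 1.7700 / 1.8850 ≈ 0.9390
The standard error of measurement is 8.5000·√(1 − 0.9390) ≈ 8.5000·0.2470 ≈ 2.0995.
SE_diff = √2 · SEM ≈ 2.9691

2.97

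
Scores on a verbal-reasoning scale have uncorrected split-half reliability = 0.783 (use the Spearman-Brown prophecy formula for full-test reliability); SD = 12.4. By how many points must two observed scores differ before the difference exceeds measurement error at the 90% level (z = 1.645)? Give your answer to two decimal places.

10.06

r_full = 2·0.783 / (1 + 0.783) ≈ 0.8783
The standard error of measurement is 12.4000×√(1 − 0.8783) ≈ 12.4000×0.3489 ≈ 4.3259.
SE_diff = SEM × √2 ≈ 4.3259 × 1.4142 ≈ 6.1177
Smallest detectable difference = 1.645×6.1177 ≈ 10.0637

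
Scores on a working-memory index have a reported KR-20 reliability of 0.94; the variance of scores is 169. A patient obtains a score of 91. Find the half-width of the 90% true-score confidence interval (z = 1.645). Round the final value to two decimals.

SD = √169 = 13.000
SEM = 13.000·√(1 − 0.940) ≈ 3.184
Margin = 1.645 · 3.184 ≈ 5.238

5.24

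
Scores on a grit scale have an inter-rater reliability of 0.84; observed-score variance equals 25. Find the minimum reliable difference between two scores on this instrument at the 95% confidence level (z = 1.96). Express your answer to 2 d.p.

SD = √25 ≈ 5.00000
SEM = 5.00000×√(1 − 0.84000) ≈ 2.00000
Standard error of the difference = 2.00000·√2 ≈ 2.82843
Smallest detectable difference = 1.96×2.82843 ≈ 5.54372

5.54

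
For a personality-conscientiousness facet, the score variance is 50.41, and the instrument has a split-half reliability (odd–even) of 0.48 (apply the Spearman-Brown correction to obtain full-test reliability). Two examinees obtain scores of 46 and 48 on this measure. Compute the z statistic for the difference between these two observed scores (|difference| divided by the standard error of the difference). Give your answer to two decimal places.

SD = √50.41 = 7.100
Full-length reliability (Spearman-Brown) = 2(0.48)/(1+0.48) ≈ 0.649
SEM = 7.100·√(1 − 0.649) ≈ 4.209
SE_diff = SEM · √2 ≈ 4.209 · 1.414 ≈ 5.952
z = |46 − 48| / 5.952 = 2 / 5.952 ≈ 0.336

0.34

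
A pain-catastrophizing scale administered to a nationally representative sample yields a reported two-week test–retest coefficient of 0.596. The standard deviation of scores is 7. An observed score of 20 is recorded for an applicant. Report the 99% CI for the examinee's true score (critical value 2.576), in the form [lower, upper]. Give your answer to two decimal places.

[8.54, 31.46]

The standard error of measurement is 7.00000·√(1 − 0.59600) ≈ 7.00000·0.63561 ≈ 4.44927.
2.576 · SEM ≈ 11.46132
Interval: (8.53868, 31.46132)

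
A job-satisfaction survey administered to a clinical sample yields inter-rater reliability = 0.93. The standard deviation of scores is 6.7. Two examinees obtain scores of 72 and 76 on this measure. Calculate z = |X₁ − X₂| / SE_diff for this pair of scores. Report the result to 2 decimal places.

SEM = 6.700×√(1 − 0.930) ≈ 1.773
Standard error of the difference = 1.773·√2 ≈ 2.507
z = |72 − 76| / 2.507 = 4 / 2.507 ≈ 1.596

1.60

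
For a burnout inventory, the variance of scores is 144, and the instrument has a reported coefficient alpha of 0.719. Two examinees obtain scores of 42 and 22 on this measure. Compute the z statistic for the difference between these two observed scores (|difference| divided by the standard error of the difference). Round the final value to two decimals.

2.22

SD = √144 = 12.00000
SEM = 12.00000·√(1 − 0.71900) ≈ 6.36113
SE_diff = √2 · SEM ≈ 8.99600
z = 20 / 8.99600 ≈ 2.22321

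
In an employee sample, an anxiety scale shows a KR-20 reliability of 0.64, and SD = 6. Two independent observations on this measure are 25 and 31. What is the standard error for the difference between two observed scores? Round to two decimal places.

SEM = 6.000 × √(1 − 0.640) = 6.000 × √0.360 ≈ 6.000 × 0.600 ≈ 3.600
Standard error of the difference = 3.600·√2 ≈ 5.091

5.09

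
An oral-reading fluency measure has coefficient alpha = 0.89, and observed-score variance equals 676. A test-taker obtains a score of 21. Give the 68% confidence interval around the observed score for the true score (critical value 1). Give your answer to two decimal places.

SD = √676 ≈ 26.00000
SEM = 26.00000 · √(1 − 0.89000) = 26.00000 · √0.11000 ≈ 26.00000 · 0.33166 ≈ 8.62322
1 · SEM ≈ 8.62322
68% CI: 21 ± 8.62322 = [12.37678, 29.62322]

[12.38, 29.62]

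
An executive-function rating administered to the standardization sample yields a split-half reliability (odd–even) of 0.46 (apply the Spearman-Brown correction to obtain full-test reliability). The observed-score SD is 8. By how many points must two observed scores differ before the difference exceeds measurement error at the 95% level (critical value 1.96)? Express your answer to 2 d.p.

r_full = 2·0.46 / (1 + 0.46) ≃ 0.6301
The standard error of measurement is 8.0000×√(1 − 0.6301) ≃ 8.0000×0.6082 ≃ 4.8653.
SE_diff = √2 × SEM ≃ 6.8806
Minimum reliable difference = 1.96 × SE_diff ≃ 1.96 × 6.8806 ≃ 13.4859

13.49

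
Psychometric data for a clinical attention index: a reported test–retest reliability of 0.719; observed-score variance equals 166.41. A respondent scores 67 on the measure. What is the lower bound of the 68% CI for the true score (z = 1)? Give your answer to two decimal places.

σ = 166.41^(1/2) = 12.900
SEM = 12.900 × √(1 − 0.719) = 12.900 × √0.281 ≃ 12.900 × 0.530 ≃ 6.838
Margin = 1 × 6.838 ≃ 6.838
Lower bound: 67 − 6.838 = 60.162

60.16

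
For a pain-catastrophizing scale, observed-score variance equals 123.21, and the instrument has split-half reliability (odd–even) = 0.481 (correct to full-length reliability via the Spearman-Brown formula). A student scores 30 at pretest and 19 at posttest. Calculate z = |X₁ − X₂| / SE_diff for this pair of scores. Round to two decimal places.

SD = √123.21 ≈ 11.1000
Full-length reliability (Spearman-Brown) = 2(0.481)/(1+0.481) ≈ 0.6496
SEM = 11.1000 * √(1 − 0.6496) = 11.1000 * √0.3504 ≈ 11.1000 * 0.5920 ≈ 6.5710
SE_diff = SEM * √2 ≈ 6.5710 * 1.4142 ≈ 9.2927
z = |30 − 19| / 9.2927 = 11 / 9.2927 ≈ 1.1837

1.18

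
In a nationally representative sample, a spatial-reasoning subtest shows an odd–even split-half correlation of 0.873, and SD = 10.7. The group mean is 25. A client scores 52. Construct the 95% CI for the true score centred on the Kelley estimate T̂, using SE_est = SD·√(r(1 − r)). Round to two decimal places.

r_full = 2·0.873 / (1 + 0.873) ≈ 0.9322
T̂ = r·X + (1 − r)·M = 0.9322·52 + 0.0678·25 ≈ 48.4741 + 1.6951 ≈ 50.1692
SE_est = SD · √(r(1 − r)) = 10.7000 · √0.0632 ≈ 10.7000 · 0.2514 ≈ 2.6901
CI = 50.1692 ± 1.96 · 2.6901 → [44.8966, 55.4419]

[44.90, 55.44]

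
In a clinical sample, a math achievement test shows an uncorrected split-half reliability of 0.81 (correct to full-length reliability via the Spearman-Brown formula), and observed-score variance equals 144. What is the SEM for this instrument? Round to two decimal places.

σ = 144^(1/2) = 12.00000
r_full = 2·0.81 / (1 + 0.81) ≈ 0.89503
SEM = 12.00000×√(1 − 0.89503) ≈ 3.88793

3.89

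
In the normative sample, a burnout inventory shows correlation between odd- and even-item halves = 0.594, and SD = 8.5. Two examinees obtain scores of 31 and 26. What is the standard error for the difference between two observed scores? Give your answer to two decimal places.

Spearman-Brown: r = 2(0.594) / (1 + 0.594) = 1.188 / 1.594 ≈ 0.745
SEM = 8.500·√(1 − 0.745) ≈ 4.290
SE_diff = √2 · SEM ≈ 6.067

6.07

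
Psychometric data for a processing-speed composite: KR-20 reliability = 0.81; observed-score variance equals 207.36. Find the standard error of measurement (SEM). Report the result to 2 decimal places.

6.28

SD = √207.36 ≈ 14.400
SEM = 14.400 × √(1 − 0.810) = 14.400 × √0.190 ≈ 14.400 × 0.436 ≈ 6.277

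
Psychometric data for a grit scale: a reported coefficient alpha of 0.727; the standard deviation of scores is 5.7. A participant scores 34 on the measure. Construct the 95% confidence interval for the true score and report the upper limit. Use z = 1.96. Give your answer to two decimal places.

39.84

The standard error of measurement is 5.700·√(1 − 0.727) ≃ 5.700·0.522 ≃ 2.978.
Margin = 1.96 · 2.978 ≃ 5.837
Upper bound: 34 + 5.837 = 39.837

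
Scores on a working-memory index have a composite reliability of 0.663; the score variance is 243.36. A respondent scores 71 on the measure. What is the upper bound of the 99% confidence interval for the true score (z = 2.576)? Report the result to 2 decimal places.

94.33

SD = √243.36 ≈ 15.6000
The standard error of measurement is 15.6000*√(1 − 0.6630) ≈ 15.6000*0.5805 ≈ 9.0561.
2.576 * SEM ≈ 23.3284
Upper bound: 71 + 23.3284 = 94.3284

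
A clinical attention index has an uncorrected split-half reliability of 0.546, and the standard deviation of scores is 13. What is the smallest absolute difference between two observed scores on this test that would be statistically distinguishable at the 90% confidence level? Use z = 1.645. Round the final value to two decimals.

Spearman-Brown: r = 2(0.546) / (1 + 0.546) = 1.092 / 1.546 ≈ 0.706
SEM = 13.000×√(1 − 0.706) ≈ 7.045
Standard error of the difference = 7.045·√2 ≈ 9.963
Minimum reliable difference = 1.645 × SE_diff ≈ 1.645 × 9.963 ≈ 16.389

16.39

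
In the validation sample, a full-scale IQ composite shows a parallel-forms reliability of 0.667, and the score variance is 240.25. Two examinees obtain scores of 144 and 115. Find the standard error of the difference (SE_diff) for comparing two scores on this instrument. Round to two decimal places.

σ = 240.25^(1/2) = 15.500
The standard error of measurement is 15.500·√(1 − 0.667) ≈ 15.500·0.577 ≈ 8.944.
Standard error of the difference = 8.944·√2 ≈ 12.649

12.65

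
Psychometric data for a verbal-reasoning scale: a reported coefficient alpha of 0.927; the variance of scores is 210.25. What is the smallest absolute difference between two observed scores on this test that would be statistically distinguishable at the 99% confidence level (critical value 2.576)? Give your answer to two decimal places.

14.27

SD = √210.25 = 14.5000
SEM = 14.5000 * √(1 − 0.9270) = 14.5000 * √0.0730 ≈ 14.5000 * 0.2702 ≈ 3.9177
Standard error of the difference = 3.9177·√2 ≈ 5.5404
Minimum reliable difference = 2.576 * SE_diff ≈ 2.576 * 5.5404 ≈ 14.2722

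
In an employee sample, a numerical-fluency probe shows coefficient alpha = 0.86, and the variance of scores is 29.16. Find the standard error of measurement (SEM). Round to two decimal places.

2.02

SD = √29.16 ≈ 5.4000
The standard error of measurement is 5.4000×√(1 − 0.8600) ≈ 5.4000×0.3742 ≈ 2.0205.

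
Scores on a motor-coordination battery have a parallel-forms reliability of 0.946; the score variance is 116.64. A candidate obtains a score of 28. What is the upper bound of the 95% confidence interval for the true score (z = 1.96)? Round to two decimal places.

32.92

SD = √116.64 = 10.800
The standard error of measurement is 10.800·√(1 − 0.946) ≈ 10.800·0.232 ≈ 2.510.
1.96 · SEM ≈ 4.919
Upper bound: 28 + 4.919 = 32.919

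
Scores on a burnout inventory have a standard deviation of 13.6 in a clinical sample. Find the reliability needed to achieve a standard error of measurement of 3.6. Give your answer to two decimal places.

0.93

r = 1 − (SEM / SD)² = 1 − (3.600 / 13.6)² ≈ 1 − 0.070 ≈ 0.930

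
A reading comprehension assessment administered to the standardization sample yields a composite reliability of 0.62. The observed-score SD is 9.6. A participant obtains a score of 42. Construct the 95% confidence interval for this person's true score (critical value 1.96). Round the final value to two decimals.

The standard error of measurement is 9.600·√(1 − 0.620) ≃ 9.600·0.616 ≃ 5.918.
Margin = 1.96 · 5.918 ≃ 11.599
CI = 42 ± 11.599 → [30.401, 53.599]

[30.40, 53.60]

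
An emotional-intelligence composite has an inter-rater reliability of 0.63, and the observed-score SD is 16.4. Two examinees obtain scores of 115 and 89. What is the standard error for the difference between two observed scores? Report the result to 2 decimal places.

The standard error of measurement is 16.4000·√(1 − 0.6300) ≈ 16.4000·0.6083 ≈ 9.9757.
SE_diff = √2 · SEM ≈ 14.1078

14.11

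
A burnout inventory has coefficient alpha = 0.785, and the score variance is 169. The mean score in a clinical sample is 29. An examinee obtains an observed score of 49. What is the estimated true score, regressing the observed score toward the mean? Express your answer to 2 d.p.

T̂ = 0.7850(49) + 0.2150(29) ≃ 44.7000

44.70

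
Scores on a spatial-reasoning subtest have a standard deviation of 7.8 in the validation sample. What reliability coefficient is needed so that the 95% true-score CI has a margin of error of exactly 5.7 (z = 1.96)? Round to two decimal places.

0.86

Required SEM = 5.7 / 1.96 ≈ 2.908
Required reliability = 1 − (SEM/SD)² = 1 − 0.139 ≈ 0.861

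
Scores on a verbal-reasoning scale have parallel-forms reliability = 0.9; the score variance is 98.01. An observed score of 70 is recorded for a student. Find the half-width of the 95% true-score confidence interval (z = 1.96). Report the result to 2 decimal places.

SD = √98.01 = 9.9000
SEM = 9.9000 * √(1 − 0.9000) = 9.9000 * √0.1000 ≈ 9.9000 * 0.3162 ≈ 3.1307
Half-width = 1.96*3.1307 ≈ 6.1361

6.14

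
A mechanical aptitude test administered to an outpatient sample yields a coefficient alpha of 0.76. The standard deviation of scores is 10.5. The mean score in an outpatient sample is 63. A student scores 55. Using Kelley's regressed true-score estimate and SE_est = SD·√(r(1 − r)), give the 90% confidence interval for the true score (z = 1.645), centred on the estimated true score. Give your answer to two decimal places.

T̂ = r·X + (1 − r)·M = 0.7600·55 + 0.2400·63 = 41.8000 + 15.1200 ≈ 56.9200
SE_est = 10.5000·√(0.7600·0.2400) ≈ 4.4844
CI = 56.9200 ± 1.645 · 4.4844 → [49.5432, 64.2968]

[49.54, 64.30]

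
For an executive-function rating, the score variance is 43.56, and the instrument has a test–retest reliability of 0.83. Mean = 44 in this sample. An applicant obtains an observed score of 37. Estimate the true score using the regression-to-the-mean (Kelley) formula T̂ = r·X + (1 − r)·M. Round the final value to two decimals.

38.19

T̂ = 0.83000(37) + 0.17000(44) ≈ 38.19000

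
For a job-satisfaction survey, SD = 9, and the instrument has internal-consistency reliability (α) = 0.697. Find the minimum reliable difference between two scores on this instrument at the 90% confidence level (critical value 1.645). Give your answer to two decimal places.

SEM = 9.0000 · √(1 − 0.6970) = 9.0000 · √0.3030 ≈ 9.0000 · 0.5505 ≈ 4.9541
Standard error of the difference = 4.9541·√2 ≈ 7.0061
Smallest detectable difference = 1.645·7.0061 ≈ 11.5251

11.53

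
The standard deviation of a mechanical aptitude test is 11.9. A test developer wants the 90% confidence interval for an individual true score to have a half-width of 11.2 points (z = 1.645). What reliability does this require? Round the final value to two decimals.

SEM needed = half-width / z = 11.2/1.645 ≈ 6.8085
r = 1 − (SEM / SD)² = 1 − (6.8085 / 11.9)² ≈ 1 − 0.3273 ≈ 0.6727

0.67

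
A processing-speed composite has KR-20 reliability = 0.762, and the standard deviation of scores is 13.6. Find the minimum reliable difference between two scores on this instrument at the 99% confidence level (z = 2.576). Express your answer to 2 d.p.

SEM = 13.60000×√(1 − 0.76200) ≃ 6.63479
Standard error of the difference = 6.63479·√2 ≃ 9.38301
Smallest detectable difference = 2.576×9.38301 ≃ 24.17065

24.17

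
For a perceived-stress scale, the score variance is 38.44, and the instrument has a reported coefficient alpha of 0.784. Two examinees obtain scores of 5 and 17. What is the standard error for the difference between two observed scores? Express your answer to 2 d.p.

σ = 38.44^(1/2) = 6.200
SEM = 6.200 · √(1 − 0.784) = 6.200 · √0.216 ≈ 6.200 · 0.465 ≈ 2.881
Standard error of the difference = 2.881·√2 ≈ 4.075

4.08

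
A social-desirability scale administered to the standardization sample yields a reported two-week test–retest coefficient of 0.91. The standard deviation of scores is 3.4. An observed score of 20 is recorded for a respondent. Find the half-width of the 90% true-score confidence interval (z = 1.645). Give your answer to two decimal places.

SEM = 3.40000 · √(1 − 0.91000) = 3.40000 · √0.09000 ≈ 3.40000 · 0.30000 ≈ 1.02000
Margin = 1.645 · 1.02000 ≈ 1.67790

1.68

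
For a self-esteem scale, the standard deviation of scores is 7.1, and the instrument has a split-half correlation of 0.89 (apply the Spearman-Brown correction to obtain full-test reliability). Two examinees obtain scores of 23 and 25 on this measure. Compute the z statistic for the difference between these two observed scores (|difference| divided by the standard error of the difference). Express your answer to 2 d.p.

0.83

Spearman-Brown: r = 2(0.89) / (1 + 0.89) = 1.780 / 1.890 ≈ 0.942
The standard error of measurement is 7.100*√(1 − 0.942) ≈ 7.100*0.241 ≈ 1.713.
Standard error of the difference = 1.713·√2 ≈ 2.422
z = |23 − 25| / 2.422 = 2 / 2.422 ≈ 0.826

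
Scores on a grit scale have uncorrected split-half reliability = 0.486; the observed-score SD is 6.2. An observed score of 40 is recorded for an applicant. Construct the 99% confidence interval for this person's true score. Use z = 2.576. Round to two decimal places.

r_full = 2·0.486 / (1 + 0.486) ≈ 0.65410
The standard error of measurement is 6.20000×√(1 − 0.65410) ≈ 6.20000×0.58813 ≈ 3.64640.
Margin = 2.576 × 3.64640 ≈ 9.39312
CI = 40 ± 9.39312 → [30.60688, 49.39312]

[30.61, 49.39]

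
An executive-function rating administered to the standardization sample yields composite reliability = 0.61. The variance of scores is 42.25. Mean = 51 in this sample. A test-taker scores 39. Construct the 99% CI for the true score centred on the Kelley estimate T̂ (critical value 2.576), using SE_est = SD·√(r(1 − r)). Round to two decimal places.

[35.51, 51.85]

SD = √42.25 ≈ 6.500
T̂ = 0.610(39) + 0.390(51) ≈ 43.680
SE_est = SD · √(r(1 − r)) = 6.500 · √0.238 ≈ 6.500 · 0.488 ≈ 3.170
CI = 43.680 ± 2.576 · 3.170 → [35.513, 51.847]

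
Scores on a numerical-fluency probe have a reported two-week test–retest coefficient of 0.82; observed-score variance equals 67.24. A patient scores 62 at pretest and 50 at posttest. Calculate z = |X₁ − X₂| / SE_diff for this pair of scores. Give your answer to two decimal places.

SD = √67.24 = 8.200
SEM = 8.200 × √(1 − 0.820) = 8.200 × √0.180 ≈ 8.200 × 0.424 ≈ 3.479
SE_diff = SEM × √2 ≈ 3.479 × 1.414 ≈ 4.920
z = 12 / 4.920 ≈ 2.439

2.44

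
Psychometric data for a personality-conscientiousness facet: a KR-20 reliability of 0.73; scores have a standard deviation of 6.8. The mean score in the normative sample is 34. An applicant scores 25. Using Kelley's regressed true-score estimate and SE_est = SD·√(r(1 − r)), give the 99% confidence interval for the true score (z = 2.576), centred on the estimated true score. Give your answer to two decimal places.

[19.65, 35.21]

Estimated true score = 0.73000·25 + (1 − 0.73000)·34 ≃ 27.43000
SE_est = 6.80000·√[r(1 − r)] ≃ 3.01892
CI = 27.43000 ± 2.576 · 3.01892 → [19.65325, 35.20675]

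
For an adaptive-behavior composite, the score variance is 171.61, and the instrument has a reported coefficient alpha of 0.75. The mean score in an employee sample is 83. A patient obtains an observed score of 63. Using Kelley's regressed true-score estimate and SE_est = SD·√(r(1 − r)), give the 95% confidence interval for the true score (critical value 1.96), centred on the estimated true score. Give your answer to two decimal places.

σ = 171.61^(1/2) = 13.10000
Estimated true score = 0.75000*63 + (1 − 0.75000)*83 ≈ 68.00000
SE_est = 13.10000·√[r(1 − r)] ≈ 5.67247
95% CI: 68.00000 ± 11.11803 ≈ (56.88197, 79.11803)

[56.88, 79.12]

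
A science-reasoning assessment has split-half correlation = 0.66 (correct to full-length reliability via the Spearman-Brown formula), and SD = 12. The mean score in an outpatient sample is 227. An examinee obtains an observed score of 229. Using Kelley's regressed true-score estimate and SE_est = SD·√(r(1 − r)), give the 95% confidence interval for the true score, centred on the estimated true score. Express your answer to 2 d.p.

[219.10, 238.08]

r_full = 2·0.66 / (1 + 0.66) ≈ 0.795
T̂ = r·X + (1 − r)·M = 0.795·229 + 0.205·227 ≈ 182.096 + 46.494 ≈ 228.590
SE_est = 12.000·√[r(1 − r)] ≈ 4.843
CI = 228.590 ± 1.96 · 4.843 → [219.098, 238.082]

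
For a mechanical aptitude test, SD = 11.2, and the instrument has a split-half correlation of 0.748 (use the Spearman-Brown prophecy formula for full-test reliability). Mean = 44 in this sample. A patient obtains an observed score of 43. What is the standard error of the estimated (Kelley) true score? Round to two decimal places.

Spearman-Brown: r = 2(0.748) / (1 + 0.748) = 1.4960 / 1.7480 ≈ 0.8558
SE_est = 11.2000·√(0.8558·0.1442) ≈ 3.9341

3.93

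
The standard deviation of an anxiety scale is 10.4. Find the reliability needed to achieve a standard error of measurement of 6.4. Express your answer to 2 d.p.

0.62

r = 1 − (6.4000/10.4)² ≈ 1 − 0.3787 ≈ 0.6213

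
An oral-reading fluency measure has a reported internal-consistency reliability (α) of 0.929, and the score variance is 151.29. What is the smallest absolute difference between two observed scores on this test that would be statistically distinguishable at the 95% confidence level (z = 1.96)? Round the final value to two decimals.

9.08

σ = 151.29^(1/2) = 12.3000
SEM = 12.3000×√(1 − 0.9290) ≈ 3.2774
Standard error of the difference = 3.2774·√2 ≈ 4.6350
Minimum reliable difference = 1.96 × SE_diff ≈ 1.96 × 4.6350 ≈ 9.0846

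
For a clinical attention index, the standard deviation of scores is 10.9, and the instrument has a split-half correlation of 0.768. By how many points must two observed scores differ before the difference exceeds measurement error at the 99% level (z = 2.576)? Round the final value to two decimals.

Full-length reliability (Spearman-Brown) = 2(0.768)/(1+0.768) ≃ 0.869
SEM = 10.900·√(1 − 0.869) ≃ 3.948
SE_diff = √2 · SEM ≃ 5.584
Smallest detectable difference = 2.576·5.584 ≃ 14.384

14.38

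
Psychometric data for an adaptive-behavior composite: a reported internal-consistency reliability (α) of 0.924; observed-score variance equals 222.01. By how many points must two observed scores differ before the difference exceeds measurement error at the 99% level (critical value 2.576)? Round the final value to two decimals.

14.96

SD = √222.01 = 14.9000
SEM = 14.9000·√(1 − 0.9240) ≈ 4.1076
SE_diff = √2 · SEM ≈ 5.8091
Minimum reliable difference = 2.576 · SE_diff ≈ 2.576 · 5.8091 ≈ 14.9642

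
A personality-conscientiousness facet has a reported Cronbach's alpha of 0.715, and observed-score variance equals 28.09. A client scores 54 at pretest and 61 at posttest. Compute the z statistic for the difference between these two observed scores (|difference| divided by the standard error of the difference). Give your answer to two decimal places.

1.75

σ = 28.09^(1/2) = 5.30000
The standard error of measurement is 5.30000×√(1 − 0.71500) ≈ 5.30000×0.53385 ≈ 2.82943.
SE_diff = SEM × √2 ≈ 2.82943 × 1.41421 ≈ 4.00141
z = 7 / 4.00141 ≈ 1.74938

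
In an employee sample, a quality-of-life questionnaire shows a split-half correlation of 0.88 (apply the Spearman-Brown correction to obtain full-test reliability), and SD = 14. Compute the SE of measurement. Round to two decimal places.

r_full = 2·0.88 / (1 + 0.88) ≈ 0.936
SEM = 14.000×√(1 − 0.936) ≈ 3.537

3.54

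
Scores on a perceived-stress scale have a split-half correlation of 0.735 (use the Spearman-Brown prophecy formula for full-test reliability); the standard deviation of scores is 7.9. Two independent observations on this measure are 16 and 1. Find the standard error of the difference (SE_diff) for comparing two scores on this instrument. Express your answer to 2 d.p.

4.37

r_full = 2·0.735 / (1 + 0.735) ≈ 0.847
SEM = 7.900·√(1 − 0.847) ≈ 3.087
Standard error of the difference = 3.087·√2 ≈ 4.366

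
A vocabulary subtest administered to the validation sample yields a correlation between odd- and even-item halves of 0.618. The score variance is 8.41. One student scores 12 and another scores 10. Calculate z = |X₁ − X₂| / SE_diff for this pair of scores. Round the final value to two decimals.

SD = √8.41 ≈ 2.90000
Full-length reliability (Spearman-Brown) = 2(0.618)/(1+0.618) ≈ 0.76391
SEM = 2.90000 × √(1 − 0.76391) = 2.90000 × √0.23609 ≈ 2.90000 × 0.48589 ≈ 1.40910
Standard error of the difference = 1.40910·√2 ≈ 1.99276
z = |12 − 10| / 1.99276 = 2 / 1.99276 ≈ 1.00363

1.00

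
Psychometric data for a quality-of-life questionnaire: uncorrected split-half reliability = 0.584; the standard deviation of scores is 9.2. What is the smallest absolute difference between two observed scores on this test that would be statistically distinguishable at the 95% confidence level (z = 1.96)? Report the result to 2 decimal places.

r_full = 2·0.584 / (1 + 0.584) ≈ 0.73737
The standard error of measurement is 9.20000*√(1 − 0.73737) ≈ 9.20000*0.51247 ≈ 4.71473.
SE_diff = √2 * SEM ≈ 6.66764
Smallest detectable difference = 1.96*6.66764 ≈ 13.06857

13.07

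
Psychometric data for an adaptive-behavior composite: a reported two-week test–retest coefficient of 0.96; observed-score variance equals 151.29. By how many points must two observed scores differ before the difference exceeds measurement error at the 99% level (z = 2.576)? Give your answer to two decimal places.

8.96

σ = 151.29^(1/2) = 12.30000
SEM = 12.30000 * √(1 − 0.96000) = 12.30000 * √0.04000 ≈ 12.30000 * 0.20000 ≈ 2.46000
SE_diff = √2 * SEM ≈ 3.47897
Smallest detectable difference = 2.576*3.47897 ≈ 8.96181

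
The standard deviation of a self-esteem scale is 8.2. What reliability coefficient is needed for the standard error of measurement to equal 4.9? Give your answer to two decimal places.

0.64

Required reliability = 1 − (SEM/SD)² = 1 − 0.3571 ≃ 0.6429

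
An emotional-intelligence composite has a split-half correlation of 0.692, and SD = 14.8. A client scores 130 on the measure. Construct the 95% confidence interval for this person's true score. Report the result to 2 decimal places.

[117.62, 142.38]

Spearman-Brown: r = 2(0.692) / (1 + 0.692) = 1.3840 / 1.6920 ≃ 0.8180
The standard error of measurement is 14.8000×√(1 − 0.8180) ≃ 14.8000×0.4267 ≃ 6.3145.
1.96 × SEM ≃ 12.3764
CI = 130 ± 12.3764 → [117.6236, 142.3764]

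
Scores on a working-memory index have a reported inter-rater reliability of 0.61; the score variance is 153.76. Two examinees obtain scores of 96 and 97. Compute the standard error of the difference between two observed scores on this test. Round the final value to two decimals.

SD = √153.76 = 12.4000
The standard error of measurement is 12.4000×√(1 − 0.6100) ≈ 12.4000×0.6245 ≈ 7.7438.
SE_diff = SEM × √2 ≈ 7.7438 × 1.4142 ≈ 10.9514

10.95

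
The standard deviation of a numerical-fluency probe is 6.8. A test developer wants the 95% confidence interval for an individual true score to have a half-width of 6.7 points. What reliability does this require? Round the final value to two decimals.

SEM needed = half-width / z = 6.7/1.96 ≈ 3.418
Required reliability = 1 − (SEM/SD)² = 1 − 0.253 ≈ 0.747

0.75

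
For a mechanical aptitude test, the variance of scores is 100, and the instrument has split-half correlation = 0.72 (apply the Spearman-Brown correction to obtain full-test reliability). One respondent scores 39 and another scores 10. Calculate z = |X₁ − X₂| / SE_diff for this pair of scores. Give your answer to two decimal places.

SD = √100 = 10.00000
Spearman-Brown: r = 2(0.72) / (1 + 0.72) = 1.44000 / 1.72000 ≃ 0.83721
SEM = 10.00000 * √(1 − 0.83721) = 10.00000 * √0.16279 ≃ 10.00000 * 0.40347 ≃ 4.03473
Standard error of the difference = 4.03473·√2 ≃ 5.70597
z = 29 / 5.70597 ≃ 5.08239

5.08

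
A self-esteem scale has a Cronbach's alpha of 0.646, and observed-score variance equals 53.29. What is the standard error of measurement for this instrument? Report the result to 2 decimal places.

4.34

SD = √53.29 ≃ 7.30000
The standard error of measurement is 7.30000*√(1 − 0.64600) ≃ 7.30000*0.59498 ≃ 4.34335.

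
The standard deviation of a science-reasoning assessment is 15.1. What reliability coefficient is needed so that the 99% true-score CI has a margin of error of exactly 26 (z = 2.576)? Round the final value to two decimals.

0.55

SEM needed = half-width / z = 26/2.576 ≈ 10.093
Required reliability = 1 − (SEM/SD)² = 1 − 0.447 ≈ 0.553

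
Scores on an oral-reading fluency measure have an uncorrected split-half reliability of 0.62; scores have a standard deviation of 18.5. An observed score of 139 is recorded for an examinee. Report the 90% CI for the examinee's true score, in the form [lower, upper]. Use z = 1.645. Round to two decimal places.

Full-length reliability (Spearman-Brown) = 2(0.62)/(1+0.62) ≈ 0.7654
The standard error of measurement is 18.5000*√(1 − 0.7654) ≈ 18.5000*0.4843 ≈ 8.9600.
Half-width = 1.645*8.9600 ≈ 14.7391
CI = 139 ± 14.7391 → [124.2609, 153.7391]

[124.26, 153.74]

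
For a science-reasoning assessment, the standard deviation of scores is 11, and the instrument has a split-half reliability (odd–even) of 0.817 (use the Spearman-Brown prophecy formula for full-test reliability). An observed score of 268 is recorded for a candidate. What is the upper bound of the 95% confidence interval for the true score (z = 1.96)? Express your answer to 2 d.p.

Spearman-Brown: r = 2(0.817) / (1 + 0.817) = 1.6340 / 1.8170 ≈ 0.8993
SEM = 11.0000 * √(1 − 0.8993) = 11.0000 * √0.1007 ≈ 11.0000 * 0.3174 ≈ 3.4909
Margin = 1.96 * 3.4909 ≈ 6.8422
Upper limit = 268 + 6.8422 ≈ 274.8422

274.84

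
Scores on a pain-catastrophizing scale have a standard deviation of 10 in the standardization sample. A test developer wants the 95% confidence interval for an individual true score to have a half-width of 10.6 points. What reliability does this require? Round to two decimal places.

0.71

Required SEM = 10.6 / 1.96 ≃ 5.408
r = 1 − (SEM / SD)² = 1 − (5.408 / 10)² ≃ 1 − 0.292 ≃ 0.708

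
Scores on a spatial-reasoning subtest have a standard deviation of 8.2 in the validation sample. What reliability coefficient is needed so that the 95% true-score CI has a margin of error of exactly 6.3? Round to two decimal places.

Required SEM = 6.3 / 1.96 ≈ 3.2143
r = 1 − (3.2143/8.2)² ≈ 1 − 0.1537 ≈ 0.8463

0.85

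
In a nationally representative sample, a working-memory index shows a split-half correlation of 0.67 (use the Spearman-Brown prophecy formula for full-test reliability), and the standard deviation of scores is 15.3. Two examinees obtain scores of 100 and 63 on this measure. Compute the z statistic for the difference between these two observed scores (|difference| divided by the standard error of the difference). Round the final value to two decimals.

3.85

Spearman-Brown: r = 2(0.67) / (1 + 0.67) = 1.34000 / 1.67000 ≈ 0.80240
SEM = 15.30000 · √(1 − 0.80240) = 15.30000 · √0.19760 ≈ 15.30000 · 0.44453 ≈ 6.80127
SE_diff = √2 · SEM ≈ 9.61845
z = 37 / 9.61845 ≈ 3.84677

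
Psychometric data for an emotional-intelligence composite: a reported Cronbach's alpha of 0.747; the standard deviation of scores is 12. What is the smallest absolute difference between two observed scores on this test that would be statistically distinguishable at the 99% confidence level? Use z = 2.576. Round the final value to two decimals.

SEM = 12.0000 * √(1 − 0.7470) = 12.0000 * √0.2530 ≈ 12.0000 * 0.5030 ≈ 6.0359
SE_diff = √2 * SEM ≈ 8.5360
Smallest detectable difference = 2.576*8.5360 ≈ 21.9888

21.99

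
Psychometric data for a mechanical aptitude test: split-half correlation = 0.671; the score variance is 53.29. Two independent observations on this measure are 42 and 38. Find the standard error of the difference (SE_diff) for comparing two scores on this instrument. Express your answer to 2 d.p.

SD = √53.29 = 7.30000
Full-length reliability (Spearman-Brown) = 2(0.671)/(1+0.671) ≈ 0.80311
SEM = 7.30000 * √(1 − 0.80311) = 7.30000 * √0.19689 ≈ 7.30000 * 0.44372 ≈ 3.23916
Standard error of the difference = 3.23916·√2 ≈ 4.58087

4.58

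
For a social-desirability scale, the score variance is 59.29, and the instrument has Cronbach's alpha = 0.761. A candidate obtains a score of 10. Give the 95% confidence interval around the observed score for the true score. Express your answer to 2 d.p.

SD = √59.29 ≈ 7.7000
The standard error of measurement is 7.7000·√(1 − 0.7610) ≈ 7.7000·0.4889 ≈ 3.7643.
Margin = 1.96 · 3.7643 ≈ 7.3781
95% CI: 10 ± 7.3781 = [2.6219, 17.3781]

[2.62, 17.38]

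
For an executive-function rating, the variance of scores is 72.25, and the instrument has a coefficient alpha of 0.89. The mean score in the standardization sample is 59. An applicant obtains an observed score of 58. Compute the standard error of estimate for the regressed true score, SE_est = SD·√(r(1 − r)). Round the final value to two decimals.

2.66

σ = 72.25^(1/2) = 8.500
SE_est = SD · √(r(1 − r)) = 8.500 · √0.098 ≈ 8.500 · 0.313 ≈ 2.660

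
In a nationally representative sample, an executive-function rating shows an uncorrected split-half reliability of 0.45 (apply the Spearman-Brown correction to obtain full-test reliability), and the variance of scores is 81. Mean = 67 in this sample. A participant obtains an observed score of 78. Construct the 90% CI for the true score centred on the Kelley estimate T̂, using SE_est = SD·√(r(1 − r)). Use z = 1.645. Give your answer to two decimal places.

[66.64, 81.01]

SD = √81 = 9.00000
Full-length reliability (Spearman-Brown) = 2(0.45)/(1+0.45) ≈ 0.62069
T̂ = 0.62069(78) + 0.37931(67) ≈ 73.82759
SE_est = 9.00000·√[r(1 − r)] ≈ 4.36694
CI = 73.82759 ± 1.645 · 4.36694 → [66.64397, 81.01120]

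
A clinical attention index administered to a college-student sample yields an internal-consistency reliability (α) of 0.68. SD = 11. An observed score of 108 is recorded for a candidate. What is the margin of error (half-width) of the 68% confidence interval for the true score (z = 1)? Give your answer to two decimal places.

SEM = 11.000×√(1 − 0.680) ≈ 6.223
Margin = 1 × 6.223 ≈ 6.223

6.22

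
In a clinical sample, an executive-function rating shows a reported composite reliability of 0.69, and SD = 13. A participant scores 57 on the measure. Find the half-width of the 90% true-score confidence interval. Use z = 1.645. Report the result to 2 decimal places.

The standard error of measurement is 13.00000*√(1 − 0.69000) ≈ 13.00000*0.55678 ≈ 7.23809.
Margin = 1.645 * 7.23809 ≈ 11.90666

11.91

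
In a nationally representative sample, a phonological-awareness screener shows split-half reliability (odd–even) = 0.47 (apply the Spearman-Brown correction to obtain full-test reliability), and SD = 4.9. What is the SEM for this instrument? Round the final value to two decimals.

2.94

Full-length reliability (Spearman-Brown) = 2(0.47)/(1+0.47) ≈ 0.6395
SEM = 4.9000 × √(1 − 0.6395) = 4.9000 × √0.3605 ≈ 4.9000 × 0.6005 ≈ 2.9422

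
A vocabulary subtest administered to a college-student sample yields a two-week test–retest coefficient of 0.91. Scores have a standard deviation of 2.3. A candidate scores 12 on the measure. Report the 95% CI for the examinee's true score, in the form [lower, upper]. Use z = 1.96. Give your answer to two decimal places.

SEM = 2.300·√(1 − 0.910) ≃ 0.690
Half-width = 1.96·0.690 ≃ 1.352
Interval: (10.648, 13.352)

[10.65, 13.35]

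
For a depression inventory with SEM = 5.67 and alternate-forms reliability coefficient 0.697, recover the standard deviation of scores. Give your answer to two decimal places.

10.30

σ = SEM·(1 − r)^(−1/2) ≃ 5.67*1.817 ≃ 10.301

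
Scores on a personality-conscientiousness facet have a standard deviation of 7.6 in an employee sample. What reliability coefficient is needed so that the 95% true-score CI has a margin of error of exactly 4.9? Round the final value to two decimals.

0.89

Required SEM = 4.9 / 1.96 ≈ 2.5000
r = 1 − (2.5000/7.6)² ≈ 1 − 0.1082 ≈ 0.8918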